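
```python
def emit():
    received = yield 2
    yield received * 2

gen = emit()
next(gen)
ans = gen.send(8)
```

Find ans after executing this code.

Step 1: next(gen) advances to first yield, producing 2.
Step 2: send(8) resumes, received = 8.
Step 3: yield received * 2 = 8 * 2 = 16.
Therefore ans = 16.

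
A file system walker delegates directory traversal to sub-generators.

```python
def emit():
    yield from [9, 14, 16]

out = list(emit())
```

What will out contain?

Step 1: yield from delegates to the iterable, yielding each element.
Step 2: Collected values: [9, 14, 16].
Therefore out = [9, 14, 16].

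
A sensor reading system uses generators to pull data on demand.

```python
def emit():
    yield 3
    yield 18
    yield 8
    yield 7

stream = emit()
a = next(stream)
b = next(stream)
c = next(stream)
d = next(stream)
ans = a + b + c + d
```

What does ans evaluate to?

Step 1: Create generator and consume all values:
  a = next(stream) = 3
  b = next(stream) = 18
  c = next(stream) = 8
  d = next(stream) = 7
Step 2: ans = 3 + 18 + 8 + 7 = 36.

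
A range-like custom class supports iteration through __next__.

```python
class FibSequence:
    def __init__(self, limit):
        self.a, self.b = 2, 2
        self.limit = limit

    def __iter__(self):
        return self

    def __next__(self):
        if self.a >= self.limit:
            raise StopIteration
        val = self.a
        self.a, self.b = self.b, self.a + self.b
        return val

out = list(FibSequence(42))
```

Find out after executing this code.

Step 1: Fibonacci-like sequence (a=2, b=2) until >= 42:
  Yield 2, then a,b = 2,4
  Yield 2, then a,b = 4,6
  Yield 4, then a,b = 6,10
  Yield 6, then a,b = 10,16
  Yield 10, then a,b = 16,26
  Yield 16, then a,b = 26,42
  Yield 26, then a,b = 42,68
Step 2: 42 >= 42, stop.
Therefore out = [2, 2, 4, 6, 10, 16, 26].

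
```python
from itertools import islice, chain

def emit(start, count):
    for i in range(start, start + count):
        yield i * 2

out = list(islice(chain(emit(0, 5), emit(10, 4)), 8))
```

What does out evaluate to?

Step 1: emit(0, 5) yields [0, 2, 4, 6, 8].
Step 2: emit(10, 4) yields [20, 22, 24, 26].
Step 3: chain concatenates: [0, 2, 4, 6, 8, 20, 22, 24, 26].
Step 4: islice takes first 8: [0, 2, 4, 6, 8, 20, 22, 24].
Therefore out = [0, 2, 4, 6, 8, 20, 22, 24].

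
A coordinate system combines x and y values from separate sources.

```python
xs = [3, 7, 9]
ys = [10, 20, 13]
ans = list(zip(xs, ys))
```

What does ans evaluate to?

Step 1: zip pairs elements at same index:
  Index 0: (3, 10)
  Index 1: (7, 20)
  Index 2: (9, 13)
Therefore ans = [(3, 10), (7, 20), (9, 13)].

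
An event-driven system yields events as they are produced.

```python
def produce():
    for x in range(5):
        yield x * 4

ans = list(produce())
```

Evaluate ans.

Step 1: For each x in range(5), yield x * 4:
  x=0: yield 0 * 4 = 0
  x=1: yield 1 * 4 = 4
  x=2: yield 2 * 4 = 8
  x=3: yield 3 * 4 = 12
  x=4: yield 4 * 4 = 16
Therefore ans = [0, 4, 8, 12, 16].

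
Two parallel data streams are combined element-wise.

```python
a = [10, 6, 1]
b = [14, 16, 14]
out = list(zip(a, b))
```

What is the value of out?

Step 1: zip pairs elements at same index:
  Index 0: (10, 14)
  Index 1: (6, 16)
  Index 2: (1, 14)
Therefore out = [(10, 14), (6, 16), (1, 14)].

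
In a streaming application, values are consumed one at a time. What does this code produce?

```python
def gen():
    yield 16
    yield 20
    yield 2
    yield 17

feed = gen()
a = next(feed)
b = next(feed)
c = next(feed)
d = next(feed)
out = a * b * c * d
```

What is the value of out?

Step 1: Create generator and consume all values:
  a = next(feed) = 16
  b = next(feed) = 20
  c = next(feed) = 2
  d = next(feed) = 17
Step 2: out = 16 * 20 * 2 * 17 = 10880.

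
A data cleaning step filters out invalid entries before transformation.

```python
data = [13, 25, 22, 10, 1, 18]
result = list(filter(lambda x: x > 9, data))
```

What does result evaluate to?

Step 1: Filter elements > 9:
  13: kept
  25: kept
  22: kept
  10: kept
  1: removed
  18: kept
Therefore result = [13, 25, 22, 10, 18].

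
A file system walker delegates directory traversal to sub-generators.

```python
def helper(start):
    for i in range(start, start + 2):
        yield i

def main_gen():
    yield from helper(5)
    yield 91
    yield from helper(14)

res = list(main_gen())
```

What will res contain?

Step 1: main_gen() delegates to helper(5):
  yield 5
  yield 6
Step 2: yield 91
Step 3: Delegates to helper(14):
  yield 14
  yield 15
Therefore res = [5, 6, 91, 14, 15].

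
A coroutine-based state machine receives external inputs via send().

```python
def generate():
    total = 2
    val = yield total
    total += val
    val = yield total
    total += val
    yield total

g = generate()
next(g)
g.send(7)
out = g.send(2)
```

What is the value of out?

Step 1: next() -> yield total=2.
Step 2: send(7) -> val=7, total = 2+7 = 9, yield 9.
Step 3: send(2) -> val=2, total = 9+2 = 11, yield 11.
Therefore out = 11.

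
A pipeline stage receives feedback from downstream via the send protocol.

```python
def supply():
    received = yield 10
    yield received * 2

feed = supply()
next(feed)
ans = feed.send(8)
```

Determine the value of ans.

Step 1: next(feed) advances to first yield, producing 10.
Step 2: send(8) resumes, received = 8.
Step 3: yield received * 2 = 8 * 2 = 16.
Therefore ans = 16.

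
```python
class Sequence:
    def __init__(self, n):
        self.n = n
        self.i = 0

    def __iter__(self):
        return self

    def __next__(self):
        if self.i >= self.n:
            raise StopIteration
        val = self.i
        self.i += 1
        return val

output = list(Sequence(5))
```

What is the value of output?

Step 1: Sequence(5) creates an iterator counting 0 to 4.
Step 2: list() consumes all values: [0, 1, 2, 3, 4].
Therefore output = [0, 1, 2, 3, 4].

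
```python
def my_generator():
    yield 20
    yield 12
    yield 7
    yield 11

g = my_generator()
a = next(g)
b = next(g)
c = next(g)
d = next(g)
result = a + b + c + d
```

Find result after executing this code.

Step 1: Create generator and consume all values:
  a = next(g) = 20
  b = next(g) = 12
  c = next(g) = 7
  d = next(g) = 11
Step 2: result = 20 + 12 + 7 + 11 = 50.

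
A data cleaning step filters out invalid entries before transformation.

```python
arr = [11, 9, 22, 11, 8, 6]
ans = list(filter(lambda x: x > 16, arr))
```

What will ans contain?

Step 1: Filter elements > 16:
  11: removed
  9: removed
  22: kept
  11: removed
  8: removed
  6: removed
Therefore ans = [22].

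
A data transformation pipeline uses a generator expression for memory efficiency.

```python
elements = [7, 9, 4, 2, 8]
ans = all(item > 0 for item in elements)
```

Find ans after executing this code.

Step 1: Check item > 0 for each element in [7, 9, 4, 2, 8]:
  7 > 0: True
  9 > 0: True
  4 > 0: True
  2 > 0: True
  8 > 0: True
Step 2: all() returns True.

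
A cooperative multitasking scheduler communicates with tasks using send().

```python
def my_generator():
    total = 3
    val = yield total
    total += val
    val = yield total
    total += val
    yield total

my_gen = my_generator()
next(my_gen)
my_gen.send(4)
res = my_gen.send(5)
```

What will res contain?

Step 1: next() -> yield total=3.
Step 2: send(4) -> val=4, total = 3+4 = 7, yield 7.
Step 3: send(5) -> val=5, total = 7+5 = 12, yield 12.
Therefore res = 12.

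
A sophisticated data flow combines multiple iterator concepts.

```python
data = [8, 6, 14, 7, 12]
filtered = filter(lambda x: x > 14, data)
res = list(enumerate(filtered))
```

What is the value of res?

Step 1: Filter [8, 6, 14, 7, 12] for > 14: [].
Step 2: enumerate re-indexes from 0: [].
Therefore res = [].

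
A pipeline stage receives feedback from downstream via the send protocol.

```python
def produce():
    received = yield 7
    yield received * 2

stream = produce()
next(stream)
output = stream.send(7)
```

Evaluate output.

Step 1: next(stream) advances to first yield, producing 7.
Step 2: send(7) resumes, received = 7.
Step 3: yield received * 2 = 7 * 2 = 14.
Therefore output = 14.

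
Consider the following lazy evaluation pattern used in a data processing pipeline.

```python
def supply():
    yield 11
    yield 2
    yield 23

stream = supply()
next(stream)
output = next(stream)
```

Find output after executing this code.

Step 1: supply() creates a generator.
Step 2: next(stream) yields 11 (consumed and discarded).
Step 3: next(stream) yields 2, assigned to output.
Therefore output = 2.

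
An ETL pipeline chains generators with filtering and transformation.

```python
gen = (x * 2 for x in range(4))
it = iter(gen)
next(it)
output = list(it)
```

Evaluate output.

Step 1: Generator produces [0, 2, 4, 6].
Step 2: next(it) consumes first element (0).
Step 3: list(it) collects remaining: [2, 4, 6].
Therefore output = [2, 4, 6].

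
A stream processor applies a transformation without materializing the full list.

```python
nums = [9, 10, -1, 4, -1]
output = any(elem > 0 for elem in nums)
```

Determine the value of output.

Step 1: Check elem > 0 for each element in [9, 10, -1, 4, -1]:
  9 > 0: True
  10 > 0: True
  -1 > 0: False
  4 > 0: True
  -1 > 0: False
Step 2: any() returns True.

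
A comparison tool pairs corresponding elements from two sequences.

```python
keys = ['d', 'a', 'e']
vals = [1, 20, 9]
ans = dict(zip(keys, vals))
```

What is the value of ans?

Step 1: zip pairs keys with values:
  'd' -> 1
  'a' -> 20
  'e' -> 9
Therefore ans = {'d': 1, 'a': 20, 'e': 9}.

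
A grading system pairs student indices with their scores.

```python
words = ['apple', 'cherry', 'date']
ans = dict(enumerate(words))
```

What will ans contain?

Step 1: enumerate pairs indices with words:
  0 -> 'apple'
  1 -> 'cherry'
  2 -> 'date'
Therefore ans = {0: 'apple', 1: 'cherry', 2: 'date'}.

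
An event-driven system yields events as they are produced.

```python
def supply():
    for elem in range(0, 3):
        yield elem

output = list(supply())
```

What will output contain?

Step 1: The generator yields each value from range(0, 3).
Step 2: list() consumes all yields: [0, 1, 2].
Therefore output = [0, 1, 2].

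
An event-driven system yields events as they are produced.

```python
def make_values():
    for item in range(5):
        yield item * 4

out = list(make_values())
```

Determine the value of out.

Step 1: For each item in range(5), yield item * 4:
  item=0: yield 0 * 4 = 0
  item=1: yield 1 * 4 = 4
  item=2: yield 2 * 4 = 8
  item=3: yield 3 * 4 = 12
  item=4: yield 4 * 4 = 16
Therefore out = [0, 4, 8, 12, 16].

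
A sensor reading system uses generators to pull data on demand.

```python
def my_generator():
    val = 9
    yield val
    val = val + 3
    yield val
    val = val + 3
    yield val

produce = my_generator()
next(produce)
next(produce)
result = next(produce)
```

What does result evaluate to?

Step 1: Trace through generator execution:
  Yield 1: val starts at 9, yield 9
  Yield 2: val = 9 + 3 = 12, yield 12
  Yield 3: val = 12 + 3 = 15, yield 15
Step 2: First next() gets 9, second next() gets the second value, third next() yields 15.
Therefore result = 15.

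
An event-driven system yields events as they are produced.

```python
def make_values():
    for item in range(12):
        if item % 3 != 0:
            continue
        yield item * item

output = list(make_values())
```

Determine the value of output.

Step 1: Only yield item**2 when item is divisible by 3:
  item=0: 0 % 3 == 0, yield 0**2 = 0
  item=3: 3 % 3 == 0, yield 3**2 = 9
  item=6: 6 % 3 == 0, yield 6**2 = 36
  item=9: 9 % 3 == 0, yield 9**2 = 81
Therefore output = [0, 9, 36, 81].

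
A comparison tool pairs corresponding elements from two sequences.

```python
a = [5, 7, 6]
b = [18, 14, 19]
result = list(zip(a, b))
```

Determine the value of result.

Step 1: zip pairs elements at same index:
  Index 0: (5, 18)
  Index 1: (7, 14)
  Index 2: (6, 19)
Therefore result = [(5, 18), (7, 14), (6, 19)].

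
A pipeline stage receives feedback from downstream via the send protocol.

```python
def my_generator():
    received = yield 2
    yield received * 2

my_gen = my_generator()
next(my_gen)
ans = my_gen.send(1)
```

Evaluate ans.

Step 1: next(my_gen) advances to first yield, producing 2.
Step 2: send(1) resumes, received = 1.
Step 3: yield received * 2 = 1 * 2 = 2.
Therefore ans = 2.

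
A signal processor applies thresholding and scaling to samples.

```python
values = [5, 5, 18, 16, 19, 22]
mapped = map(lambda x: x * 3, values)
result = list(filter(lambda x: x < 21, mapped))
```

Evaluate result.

Step 1: Map x * 3:
  5 -> 15
  5 -> 15
  18 -> 54
  16 -> 48
  19 -> 57
  22 -> 66
Step 2: Filter for < 21:
  15: kept
  15: kept
  54: removed
  48: removed
  57: removed
  66: removed
Therefore result = [15, 15].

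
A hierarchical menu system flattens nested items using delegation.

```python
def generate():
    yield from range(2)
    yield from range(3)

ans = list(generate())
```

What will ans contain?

Step 1: Trace yields in order:
  yield 0
  yield 1
  yield 0
  yield 1
  yield 2
Therefore ans = [0, 1, 0, 1, 2].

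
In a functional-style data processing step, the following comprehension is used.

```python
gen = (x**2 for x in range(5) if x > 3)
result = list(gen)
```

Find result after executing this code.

Step 1: For range(5), keep x > 3, then square:
  x=0: 0 <= 3, excluded
  x=1: 1 <= 3, excluded
  x=2: 2 <= 3, excluded
  x=3: 3 <= 3, excluded
  x=4: 4 > 3, yield 4**2 = 16
Therefore result = [16].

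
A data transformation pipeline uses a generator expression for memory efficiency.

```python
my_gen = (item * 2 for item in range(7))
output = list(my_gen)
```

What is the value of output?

Step 1: For each item in range(7), compute item*2:
  item=0: 0*2 = 0
  item=1: 1*2 = 2
  item=2: 2*2 = 4
  item=3: 3*2 = 6
  item=4: 4*2 = 8
  item=5: 5*2 = 10
  item=6: 6*2 = 12
Therefore output = [0, 2, 4, 6, 8, 10, 12].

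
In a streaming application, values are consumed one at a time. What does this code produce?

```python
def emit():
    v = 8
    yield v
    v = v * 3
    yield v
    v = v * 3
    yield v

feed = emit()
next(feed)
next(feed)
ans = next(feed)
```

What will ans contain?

Step 1: Trace through generator execution:
  Yield 1: v starts at 8, yield 8
  Yield 2: v = 8 * 3 = 24, yield 24
  Yield 3: v = 24 * 3 = 72, yield 72
Step 2: First next() gets 8, second next() gets the second value, third next() yields 72.
Therefore ans = 72.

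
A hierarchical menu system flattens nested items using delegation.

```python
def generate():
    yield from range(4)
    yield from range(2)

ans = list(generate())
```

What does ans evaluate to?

Step 1: Trace yields in order:
  yield 0
  yield 1
  yield 2
  yield 3
  yield 0
  yield 1
Therefore ans = [0, 1, 2, 3, 0, 1].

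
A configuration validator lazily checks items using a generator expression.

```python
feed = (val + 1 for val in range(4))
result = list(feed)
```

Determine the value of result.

Step 1: For each val in range(4), compute val+1:
  val=0: 0+1 = 1
  val=1: 1+1 = 2
  val=2: 2+1 = 3
  val=3: 3+1 = 4
Therefore result = [1, 2, 3, 4].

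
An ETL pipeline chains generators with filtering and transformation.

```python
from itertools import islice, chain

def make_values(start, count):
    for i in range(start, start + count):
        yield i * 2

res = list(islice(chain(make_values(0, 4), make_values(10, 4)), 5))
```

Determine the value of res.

Step 1: make_values(0, 4) yields [0, 2, 4, 6].
Step 2: make_values(10, 4) yields [20, 22, 24, 26].
Step 3: chain concatenates: [0, 2, 4, 6, 20, 22, 24, 26].
Step 4: islice takes first 5: [0, 2, 4, 6, 20].
Therefore res = [0, 2, 4, 6, 20].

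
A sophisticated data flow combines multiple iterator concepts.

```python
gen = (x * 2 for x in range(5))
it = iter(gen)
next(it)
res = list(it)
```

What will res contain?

Step 1: Generator produces [0, 2, 4, 6, 8].
Step 2: next(it) consumes first element (0).
Step 3: list(it) collects remaining: [2, 4, 6, 8].
Therefore res = [2, 4, 6, 8].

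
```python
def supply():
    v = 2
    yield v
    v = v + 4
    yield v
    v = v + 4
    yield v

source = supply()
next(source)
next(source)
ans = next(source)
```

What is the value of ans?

Step 1: Trace through generator execution:
  Yield 1: v starts at 2, yield 2
  Yield 2: v = 2 + 4 = 6, yield 6
  Yield 3: v = 6 + 4 = 10, yield 10
Step 2: First next() gets 2, second next() gets the second value, third next() yields 10.
Therefore ans = 10.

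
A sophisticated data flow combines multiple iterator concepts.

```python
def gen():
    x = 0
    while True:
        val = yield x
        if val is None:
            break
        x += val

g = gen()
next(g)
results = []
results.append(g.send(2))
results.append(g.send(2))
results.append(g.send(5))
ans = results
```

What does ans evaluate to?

Step 1: next(g) -> yield 0.
Step 2: send(2) -> x = 2, yield 2.
Step 3: send(2) -> x = 4, yield 4.
Step 4: send(5) -> x = 9, yield 9.
Therefore ans = [2, 4, 9].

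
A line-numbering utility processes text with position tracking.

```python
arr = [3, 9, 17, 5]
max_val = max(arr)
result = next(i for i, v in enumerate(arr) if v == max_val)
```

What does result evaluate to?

Step 1: max([3, 9, 17, 5]) = 17.
Step 2: Find first index where value == 17:
  Index 0: 3 != 17
  Index 1: 9 != 17
  Index 2: 17 == 17, found!
Therefore result = 2.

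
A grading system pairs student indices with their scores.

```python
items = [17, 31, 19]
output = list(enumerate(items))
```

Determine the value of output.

Step 1: enumerate pairs each element with its index:
  (0, 17)
  (1, 31)
  (2, 19)
Therefore output = [(0, 17), (1, 31), (2, 19)].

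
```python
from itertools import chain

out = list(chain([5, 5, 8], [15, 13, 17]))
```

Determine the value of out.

Step 1: chain() concatenates iterables: [5, 5, 8] + [15, 13, 17].
Therefore out = [5, 5, 8, 15, 13, 17].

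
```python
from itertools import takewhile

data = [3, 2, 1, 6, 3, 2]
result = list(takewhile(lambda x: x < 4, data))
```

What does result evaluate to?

Step 1: takewhile stops at first element >= 4:
  3 < 4: take
  2 < 4: take
  1 < 4: take
  6 >= 4: stop
Therefore result = [3, 2, 1].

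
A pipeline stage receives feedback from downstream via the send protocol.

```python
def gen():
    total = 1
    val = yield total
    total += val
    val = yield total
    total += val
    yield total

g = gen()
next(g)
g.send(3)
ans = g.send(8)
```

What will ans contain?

Step 1: next() -> yield total=1.
Step 2: send(3) -> val=3, total = 1+3 = 4, yield 4.
Step 3: send(8) -> val=8, total = 4+8 = 12, yield 12.
Therefore ans = 12.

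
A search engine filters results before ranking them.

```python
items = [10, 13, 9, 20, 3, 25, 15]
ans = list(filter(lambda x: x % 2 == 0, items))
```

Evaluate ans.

Step 1: Filter elements divisible by 2:
  10 % 2 = 0: kept
  13 % 2 = 1: removed
  9 % 2 = 1: removed
  20 % 2 = 0: kept
  3 % 2 = 1: removed
  25 % 2 = 1: removed
  15 % 2 = 1: removed
Therefore ans = [10, 20].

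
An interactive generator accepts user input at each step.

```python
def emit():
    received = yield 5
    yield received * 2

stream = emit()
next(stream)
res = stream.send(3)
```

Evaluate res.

Step 1: next(stream) advances to first yield, producing 5.
Step 2: send(3) resumes, received = 3.
Step 3: yield received * 2 = 3 * 2 = 6.
Therefore res = 6.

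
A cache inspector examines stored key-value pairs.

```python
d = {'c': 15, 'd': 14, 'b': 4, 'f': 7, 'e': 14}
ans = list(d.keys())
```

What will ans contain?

Step 1: d.keys() returns the dictionary keys in insertion order.
Therefore ans = ['c', 'd', 'b', 'f', 'e'].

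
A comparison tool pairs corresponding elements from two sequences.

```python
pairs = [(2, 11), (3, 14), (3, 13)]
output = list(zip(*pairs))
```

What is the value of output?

Step 1: zip(*pairs) transposes: unzips [(2, 11), (3, 14), (3, 13)] into separate sequences.
Step 2: First elements: (2, 3, 3), second elements: (11, 14, 13).
Therefore output = [(2, 3, 3), (11, 14, 13)].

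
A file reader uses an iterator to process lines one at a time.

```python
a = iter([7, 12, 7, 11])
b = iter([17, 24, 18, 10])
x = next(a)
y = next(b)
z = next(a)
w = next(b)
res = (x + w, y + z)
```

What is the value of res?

Step 1: a iterates [7, 12, 7, 11], b iterates [17, 24, 18, 10].
Step 2: x = next(a) = 7, y = next(b) = 17.
Step 3: z = next(a) = 12, w = next(b) = 24.
Step 4: res = (7 + 24, 17 + 12) = (31, 29).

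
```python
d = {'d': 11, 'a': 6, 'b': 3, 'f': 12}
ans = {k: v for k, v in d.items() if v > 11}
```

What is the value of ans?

Step 1: Filter items where value > 11:
  'd': 11 <= 11: removed
  'a': 6 <= 11: removed
  'b': 3 <= 11: removed
  'f': 12 > 11: kept
Therefore ans = {'f': 12}.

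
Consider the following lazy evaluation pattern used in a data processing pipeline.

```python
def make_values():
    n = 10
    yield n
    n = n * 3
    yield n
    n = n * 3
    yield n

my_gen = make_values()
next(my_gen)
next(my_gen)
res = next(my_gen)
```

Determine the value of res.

Step 1: Trace through generator execution:
  Yield 1: n starts at 10, yield 10
  Yield 2: n = 10 * 3 = 30, yield 30
  Yield 3: n = 30 * 3 = 90, yield 90
Step 2: First next() gets 10, second next() gets the second value, third next() yields 90.
Therefore res = 90.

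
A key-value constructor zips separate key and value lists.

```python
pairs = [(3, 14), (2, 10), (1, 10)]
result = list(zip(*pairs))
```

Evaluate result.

Step 1: zip(*pairs) transposes: unzips [(3, 14), (2, 10), (1, 10)] into separate sequences.
Step 2: First elements: (3, 2, 1), second elements: (14, 10, 10).
Therefore result = [(3, 2, 1), (14, 10, 10)].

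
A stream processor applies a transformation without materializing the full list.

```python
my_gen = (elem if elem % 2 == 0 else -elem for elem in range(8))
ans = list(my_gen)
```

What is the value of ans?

Step 1: For each elem in range(8), yield elem if even, else -elem:
  elem=0: even, yield 0
  elem=1: odd, yield -1
  elem=2: even, yield 2
  elem=3: odd, yield -3
  elem=4: even, yield 4
  elem=5: odd, yield -5
  elem=6: even, yield 6
  elem=7: odd, yield -7
Therefore ans = [0, -1, 2, -3, 4, -5, 6, -7].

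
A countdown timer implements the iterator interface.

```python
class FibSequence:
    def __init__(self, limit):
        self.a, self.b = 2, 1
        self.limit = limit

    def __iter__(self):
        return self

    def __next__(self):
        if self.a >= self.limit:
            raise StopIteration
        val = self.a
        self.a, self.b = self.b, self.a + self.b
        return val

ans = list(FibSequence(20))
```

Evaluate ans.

Step 1: Fibonacci-like sequence (a=2, b=1) until >= 20:
  Yield 2, then a,b = 1,3
  Yield 1, then a,b = 3,4
  Yield 3, then a,b = 4,7
  Yield 4, then a,b = 7,11
  Yield 7, then a,b = 11,18
  Yield 11, then a,b = 18,29
  Yield 18, then a,b = 29,47
Step 2: 29 >= 20, stop.
Therefore ans = [2, 1, 3, 4, 7, 11, 18].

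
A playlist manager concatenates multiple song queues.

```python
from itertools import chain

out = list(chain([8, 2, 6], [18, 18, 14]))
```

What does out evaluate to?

Step 1: chain() concatenates iterables: [8, 2, 6] + [18, 18, 14].
Therefore out = [8, 2, 6, 18, 18, 14].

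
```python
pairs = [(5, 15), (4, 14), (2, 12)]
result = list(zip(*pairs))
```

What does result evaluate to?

Step 1: zip(*pairs) transposes: unzips [(5, 15), (4, 14), (2, 12)] into separate sequences.
Step 2: First elements: (5, 4, 2), second elements: (15, 14, 12).
Therefore result = [(5, 4, 2), (15, 14, 12)].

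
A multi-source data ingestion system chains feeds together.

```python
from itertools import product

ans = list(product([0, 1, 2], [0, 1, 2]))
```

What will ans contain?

Step 1: product([0, 1, 2], [0, 1, 2]) gives all pairs:
  (0, 0)
  (0, 1)
  (0, 2)
  (1, 0)
  (1, 1)
  (1, 2)
  (2, 0)
  (2, 1)
  (2, 2)
Therefore ans = [(0, 0), (0, 1), (0, 2), (1, 0), (1, 1), (1, 2), (2, 0), (2, 1), (2, 2)].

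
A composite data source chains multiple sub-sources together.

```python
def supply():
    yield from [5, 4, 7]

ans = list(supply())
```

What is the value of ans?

Step 1: yield from delegates to the iterable, yielding each element.
Step 2: Collected values: [5, 4, 7].
Therefore ans = [5, 4, 7].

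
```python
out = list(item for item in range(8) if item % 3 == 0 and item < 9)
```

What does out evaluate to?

Step 1: Filter range(8) where item % 3 == 0 and item < 9:
  item=0: both conditions met, included
  item=1: excluded (1 % 3 != 0)
  item=2: excluded (2 % 3 != 0)
  item=3: both conditions met, included
  item=4: excluded (4 % 3 != 0)
  item=5: excluded (5 % 3 != 0)
  item=6: both conditions met, included
  item=7: excluded (7 % 3 != 0)
Therefore out = [0, 3, 6].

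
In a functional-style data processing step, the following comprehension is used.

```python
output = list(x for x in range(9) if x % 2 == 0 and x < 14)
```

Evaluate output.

Step 1: Filter range(9) where x % 2 == 0 and x < 14:
  x=0: both conditions met, included
  x=1: excluded (1 % 2 != 0)
  x=2: both conditions met, included
  x=3: excluded (3 % 2 != 0)
  x=4: both conditions met, included
  x=5: excluded (5 % 2 != 0)
  x=6: both conditions met, included
  x=7: excluded (7 % 2 != 0)
  x=8: both conditions met, included
Therefore output = [0, 2, 4, 6, 8].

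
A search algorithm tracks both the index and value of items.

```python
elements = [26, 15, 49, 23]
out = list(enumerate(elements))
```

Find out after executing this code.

Step 1: enumerate pairs each element with its index:
  (0, 26)
  (1, 15)
  (2, 49)
  (3, 23)
Therefore out = [(0, 26), (1, 15), (2, 49), (3, 23)].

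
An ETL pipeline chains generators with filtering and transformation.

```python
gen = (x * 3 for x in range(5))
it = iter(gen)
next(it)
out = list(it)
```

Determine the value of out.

Step 1: Generator produces [0, 3, 6, 9, 12].
Step 2: next(it) consumes first element (0).
Step 3: list(it) collects remaining: [3, 6, 9, 12].
Therefore out = [3, 6, 9, 12].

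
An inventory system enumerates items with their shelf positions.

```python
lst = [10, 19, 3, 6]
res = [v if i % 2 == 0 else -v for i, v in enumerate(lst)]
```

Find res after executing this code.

Step 1: For each (i, v), keep v if i is even, negate if odd:
  i=0 (even): keep 10
  i=1 (odd): negate to -19
  i=2 (even): keep 3
  i=3 (odd): negate to -6
Therefore res = [10, -19, 3, -6].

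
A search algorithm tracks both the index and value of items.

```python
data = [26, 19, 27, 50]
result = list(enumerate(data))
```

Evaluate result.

Step 1: enumerate pairs each element with its index:
  (0, 26)
  (1, 19)
  (2, 27)
  (3, 50)
Therefore result = [(0, 26), (1, 19), (2, 27), (3, 50)].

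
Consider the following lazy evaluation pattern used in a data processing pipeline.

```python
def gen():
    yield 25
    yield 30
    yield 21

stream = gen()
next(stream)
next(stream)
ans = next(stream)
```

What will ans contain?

Step 1: gen() creates a generator.
Step 2: next(stream) yields 25 (consumed and discarded).
Step 3: next(stream) yields 30 (consumed and discarded).
Step 4: next(stream) yields 21, assigned to ans.
Therefore ans = 21.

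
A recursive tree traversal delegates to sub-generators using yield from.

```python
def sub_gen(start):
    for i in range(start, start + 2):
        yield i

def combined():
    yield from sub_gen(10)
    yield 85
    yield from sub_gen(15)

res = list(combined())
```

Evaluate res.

Step 1: combined() delegates to sub_gen(10):
  yield 10
  yield 11
Step 2: yield 85
Step 3: Delegates to sub_gen(15):
  yield 15
  yield 16
Therefore res = [10, 11, 85, 15, 16].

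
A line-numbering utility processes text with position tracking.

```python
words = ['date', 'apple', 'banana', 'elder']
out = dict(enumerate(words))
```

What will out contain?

Step 1: enumerate pairs indices with words:
  0 -> 'date'
  1 -> 'apple'
  2 -> 'banana'
  3 -> 'elder'
Therefore out = {0: 'date', 1: 'apple', 2: 'banana', 3: 'elder'}.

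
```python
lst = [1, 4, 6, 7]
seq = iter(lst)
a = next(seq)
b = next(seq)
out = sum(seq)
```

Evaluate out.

Step 1: Create iterator over [1, 4, 6, 7].
Step 2: a = next() = 1, b = next() = 4.
Step 3: sum() of remaining [6, 7] = 13.
Therefore out = 13.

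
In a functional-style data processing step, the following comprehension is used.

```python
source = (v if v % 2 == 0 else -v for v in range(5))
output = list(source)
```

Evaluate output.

Step 1: For each v in range(5), yield v if even, else -v:
  v=0: even, yield 0
  v=1: odd, yield -1
  v=2: even, yield 2
  v=3: odd, yield -3
  v=4: even, yield 4
Therefore output = [0, -1, 2, -3, 4].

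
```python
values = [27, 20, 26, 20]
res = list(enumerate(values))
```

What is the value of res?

Step 1: enumerate pairs each element with its index:
  (0, 27)
  (1, 20)
  (2, 26)
  (3, 20)
Therefore res = [(0, 27), (1, 20), (2, 26), (3, 20)].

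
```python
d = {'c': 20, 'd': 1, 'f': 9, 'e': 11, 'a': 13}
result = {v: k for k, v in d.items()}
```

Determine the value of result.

Step 1: Invert dict (swap keys and values):
  'c': 20 -> 20: 'c'
  'd': 1 -> 1: 'd'
  'f': 9 -> 9: 'f'
  'e': 11 -> 11: 'e'
  'a': 13 -> 13: 'a'
Therefore result = {20: 'c', 1: 'd', 9: 'f', 11: 'e', 13: 'a'}.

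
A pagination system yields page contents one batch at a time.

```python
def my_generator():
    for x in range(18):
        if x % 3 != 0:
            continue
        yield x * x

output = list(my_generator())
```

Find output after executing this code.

Step 1: Only yield x**2 when x is divisible by 3:
  x=0: 0 % 3 == 0, yield 0**2 = 0
  x=3: 3 % 3 == 0, yield 3**2 = 9
  x=6: 6 % 3 == 0, yield 6**2 = 36
  x=9: 9 % 3 == 0, yield 9**2 = 81
  x=12: 12 % 3 == 0, yield 12**2 = 144
  x=15: 15 % 3 == 0, yield 15**2 = 225
Therefore output = [0, 9, 36, 81, 144, 225].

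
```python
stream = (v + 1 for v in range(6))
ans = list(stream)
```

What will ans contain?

Step 1: For each v in range(6), compute v+1:
  v=0: 0+1 = 1
  v=1: 1+1 = 2
  v=2: 2+1 = 3
  v=3: 3+1 = 4
  v=4: 4+1 = 5
  v=5: 5+1 = 6
Therefore ans = [1, 2, 3, 4, 5, 6].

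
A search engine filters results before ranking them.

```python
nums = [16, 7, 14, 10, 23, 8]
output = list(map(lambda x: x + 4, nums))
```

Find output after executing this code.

Step 1: Apply lambda x: x + 4 to each element:
  16 -> 20
  7 -> 11
  14 -> 18
  10 -> 14
  23 -> 27
  8 -> 12
Therefore output = [20, 11, 18, 14, 27, 12].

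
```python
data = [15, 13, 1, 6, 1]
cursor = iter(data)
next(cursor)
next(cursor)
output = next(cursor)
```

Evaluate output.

Step 1: Create iterator over [15, 13, 1, 6, 1].
Step 2: next() consumes 15.
Step 3: next() consumes 13.
Step 4: next() returns 1.
Therefore output = 1.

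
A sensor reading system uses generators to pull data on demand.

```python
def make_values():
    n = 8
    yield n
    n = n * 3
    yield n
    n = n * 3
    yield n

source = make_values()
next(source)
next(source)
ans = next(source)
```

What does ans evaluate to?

Step 1: Trace through generator execution:
  Yield 1: n starts at 8, yield 8
  Yield 2: n = 8 * 3 = 24, yield 24
  Yield 3: n = 24 * 3 = 72, yield 72
Step 2: First next() gets 8, second next() gets the second value, third next() yields 72.
Therefore ans = 72.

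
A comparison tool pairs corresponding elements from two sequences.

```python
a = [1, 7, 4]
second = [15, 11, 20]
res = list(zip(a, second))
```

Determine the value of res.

Step 1: zip pairs elements at same index:
  Index 0: (1, 15)
  Index 1: (7, 11)
  Index 2: (4, 20)
Therefore res = [(1, 15), (7, 11), (4, 20)].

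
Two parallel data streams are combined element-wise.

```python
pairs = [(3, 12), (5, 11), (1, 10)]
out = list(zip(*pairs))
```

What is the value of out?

Step 1: zip(*pairs) transposes: unzips [(3, 12), (5, 11), (1, 10)] into separate sequences.
Step 2: First elements: (3, 5, 1), second elements: (12, 11, 10).
Therefore out = [(3, 5, 1), (12, 11, 10)].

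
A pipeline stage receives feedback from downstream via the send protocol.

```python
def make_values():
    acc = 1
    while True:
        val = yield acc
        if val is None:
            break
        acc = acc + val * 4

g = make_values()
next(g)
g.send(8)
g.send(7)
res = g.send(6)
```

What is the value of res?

Step 1: next() -> yield acc=1.
Step 2: send(8) -> val=8, acc = 1 + 8*4 = 33, yield 33.
Step 3: send(7) -> val=7, acc = 33 + 7*4 = 61, yield 61.
Step 4: send(6) -> val=6, acc = 61 + 6*4 = 85, yield 85.
Therefore res = 85.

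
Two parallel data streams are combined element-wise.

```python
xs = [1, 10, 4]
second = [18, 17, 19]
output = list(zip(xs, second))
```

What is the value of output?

Step 1: zip pairs elements at same index:
  Index 0: (1, 18)
  Index 1: (10, 17)
  Index 2: (4, 19)
Therefore output = [(1, 18), (10, 17), (4, 19)].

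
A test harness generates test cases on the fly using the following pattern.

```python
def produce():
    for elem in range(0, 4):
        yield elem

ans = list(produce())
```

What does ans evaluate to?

Step 1: The generator yields each value from range(0, 4).
Step 2: list() consumes all yields: [0, 1, 2, 3].
Therefore ans = [0, 1, 2, 3].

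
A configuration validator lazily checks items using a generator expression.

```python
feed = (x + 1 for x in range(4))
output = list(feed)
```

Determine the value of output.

Step 1: For each x in range(4), compute x+1:
  x=0: 0+1 = 1
  x=1: 1+1 = 2
  x=2: 2+1 = 3
  x=3: 3+1 = 4
Therefore output = [1, 2, 3, 4].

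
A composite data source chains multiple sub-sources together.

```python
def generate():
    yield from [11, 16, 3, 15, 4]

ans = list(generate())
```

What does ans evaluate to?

Step 1: yield from delegates to the iterable, yielding each element.
Step 2: Collected values: [11, 16, 3, 15, 4].
Therefore ans = [11, 16, 3, 15, 4].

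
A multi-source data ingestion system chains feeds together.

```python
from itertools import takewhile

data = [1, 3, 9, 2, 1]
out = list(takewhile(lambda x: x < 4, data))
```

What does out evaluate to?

Step 1: takewhile stops at first element >= 4:
  1 < 4: take
  3 < 4: take
  9 >= 4: stop
Therefore out = [1, 3].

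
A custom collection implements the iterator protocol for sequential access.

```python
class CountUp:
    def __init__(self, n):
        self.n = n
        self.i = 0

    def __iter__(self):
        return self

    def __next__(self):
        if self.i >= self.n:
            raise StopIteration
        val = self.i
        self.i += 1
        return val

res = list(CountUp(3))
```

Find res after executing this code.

Step 1: CountUp(3) creates an iterator counting 0 to 2.
Step 2: list() consumes all values: [0, 1, 2].
Therefore res = [0, 1, 2].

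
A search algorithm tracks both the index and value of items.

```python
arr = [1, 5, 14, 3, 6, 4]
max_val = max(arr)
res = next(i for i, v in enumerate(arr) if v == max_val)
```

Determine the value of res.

Step 1: max([1, 5, 14, 3, 6, 4]) = 14.
Step 2: Find first index where value == 14:
  Index 0: 1 != 14
  Index 1: 5 != 14
  Index 2: 14 == 14, found!
Therefore res = 2.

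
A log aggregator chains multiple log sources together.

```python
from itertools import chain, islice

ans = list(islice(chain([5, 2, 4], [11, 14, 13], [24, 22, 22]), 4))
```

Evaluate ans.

Step 1: chain([5, 2, 4], [11, 14, 13], [24, 22, 22]) = [5, 2, 4, 11, 14, 13, 24, 22, 22].
Step 2: islice takes first 4 elements: [5, 2, 4, 11].
Therefore ans = [5, 2, 4, 11].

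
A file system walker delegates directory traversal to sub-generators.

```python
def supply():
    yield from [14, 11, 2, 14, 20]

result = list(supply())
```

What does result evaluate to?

Step 1: yield from delegates to the iterable, yielding each element.
Step 2: Collected values: [14, 11, 2, 14, 20].
Therefore result = [14, 11, 2, 14, 20].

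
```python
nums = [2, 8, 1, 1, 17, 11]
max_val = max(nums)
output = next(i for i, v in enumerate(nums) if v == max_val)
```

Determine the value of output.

Step 1: max([2, 8, 1, 1, 17, 11]) = 17.
Step 2: Find first index where value == 17:
  Index 0: 2 != 17
  Index 1: 8 != 17
  Index 2: 1 != 17
  Index 3: 1 != 17
  Index 4: 17 == 17, found!
Therefore output = 4.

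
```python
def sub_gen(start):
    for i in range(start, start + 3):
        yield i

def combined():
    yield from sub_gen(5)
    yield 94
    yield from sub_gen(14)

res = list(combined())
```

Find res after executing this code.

Step 1: combined() delegates to sub_gen(5):
  yield 5
  yield 6
  yield 7
Step 2: yield 94
Step 3: Delegates to sub_gen(14):
  yield 14
  yield 15
  yield 16
Therefore res = [5, 6, 7, 94, 14, 15, 16].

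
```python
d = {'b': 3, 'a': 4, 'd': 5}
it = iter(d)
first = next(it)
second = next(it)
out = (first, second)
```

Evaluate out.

Step 1: iter(d) iterates over keys: ['b', 'a', 'd'].
Step 2: first = next(it) = 'b', second = next(it) = 'a'.
Therefore out = ('b', 'a').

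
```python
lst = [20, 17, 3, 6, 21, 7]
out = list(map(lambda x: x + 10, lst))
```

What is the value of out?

Step 1: Apply lambda x: x + 10 to each element:
  20 -> 30
  17 -> 27
  3 -> 13
  6 -> 16
  21 -> 31
  7 -> 17
Therefore out = [30, 27, 13, 16, 31, 17].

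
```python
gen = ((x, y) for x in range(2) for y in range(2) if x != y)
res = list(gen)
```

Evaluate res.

Step 1: Nested generator over range(2) x range(2) where x != y:
  (0, 0): excluded (x == y)
  (0, 1): included
  (1, 0): included
  (1, 1): excluded (x == y)
Therefore res = [(0, 1), (1, 0)].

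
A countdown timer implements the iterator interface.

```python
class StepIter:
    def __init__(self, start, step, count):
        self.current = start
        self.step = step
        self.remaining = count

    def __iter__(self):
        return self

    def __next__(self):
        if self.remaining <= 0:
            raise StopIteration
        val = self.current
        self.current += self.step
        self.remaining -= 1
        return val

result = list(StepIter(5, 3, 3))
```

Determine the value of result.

Step 1: StepIter starts at 5, increments by 3, for 3 steps:
  Yield 5, then current += 3
  Yield 8, then current += 3
  Yield 11, then current += 3
Therefore result = [5, 8, 11].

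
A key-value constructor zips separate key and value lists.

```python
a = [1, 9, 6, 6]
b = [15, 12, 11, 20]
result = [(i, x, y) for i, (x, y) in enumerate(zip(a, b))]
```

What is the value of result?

Step 1: enumerate(zip(a, b)) gives index with paired elements:
  i=0: (1, 15)
  i=1: (9, 12)
  i=2: (6, 11)
  i=3: (6, 20)
Therefore result = [(0, 1, 15), (1, 9, 12), (2, 6, 11), (3, 6, 20)].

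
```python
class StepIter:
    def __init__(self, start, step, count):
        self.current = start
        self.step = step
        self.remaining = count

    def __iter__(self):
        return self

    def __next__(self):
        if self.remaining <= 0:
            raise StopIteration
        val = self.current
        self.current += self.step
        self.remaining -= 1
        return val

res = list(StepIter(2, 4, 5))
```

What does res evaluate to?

Step 1: StepIter starts at 2, increments by 4, for 5 steps:
  Yield 2, then current += 4
  Yield 6, then current += 4
  Yield 10, then current += 4
  Yield 14, then current += 4
  Yield 18, then current += 4
Therefore res = [2, 6, 10, 14, 18].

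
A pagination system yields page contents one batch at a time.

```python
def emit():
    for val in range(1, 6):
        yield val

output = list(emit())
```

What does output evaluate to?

Step 1: The generator yields each value from range(1, 6).
Step 2: list() consumes all yields: [1, 2, 3, 4, 5].
Therefore output = [1, 2, 3, 4, 5].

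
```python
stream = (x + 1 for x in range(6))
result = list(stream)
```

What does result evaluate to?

Step 1: For each x in range(6), compute x+1:
  x=0: 0+1 = 1
  x=1: 1+1 = 2
  x=2: 2+1 = 3
  x=3: 3+1 = 4
  x=4: 4+1 = 5
  x=5: 5+1 = 6
Therefore result = [1, 2, 3, 4, 5, 6].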